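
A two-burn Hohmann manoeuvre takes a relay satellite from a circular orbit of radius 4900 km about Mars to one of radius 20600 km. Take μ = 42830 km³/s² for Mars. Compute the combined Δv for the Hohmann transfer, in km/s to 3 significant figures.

Δv = 1.35 km/s

Semi-major axis of the transfer orbit: a_t = (4900 + 20600)/2 = 12750 km.
At r₁ the circular-orbit speed is v₁ = √(μ/r₁) = 2.95649 km/s.
Transfer-orbit speed at r₁ (vis-viva equation): v_p = √[μ(2/r₁ − 1/a_t)] = 3.75798 km/s.
First burn Δv₁ = |v_p − v₁| = 0.80149 km/s.
At r₂, v₂ = √(μ/r₂) = 1.44192 km/s.
Transfer-orbit speed at r₂: v_a = √[μ(2/r₂ − 1/a_t)] = 0.893889 km/s.
Second burn Δv₂ = |v₂ − v_a| = 0.54803 km/s.
Δv = Δv₁ + Δv₂ = 0.80149 + 0.54803 = 1.350 km/s.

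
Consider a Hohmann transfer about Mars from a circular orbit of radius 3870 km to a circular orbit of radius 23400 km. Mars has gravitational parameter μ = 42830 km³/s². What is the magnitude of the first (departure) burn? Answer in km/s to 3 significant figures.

The Hohmann ellipse has a_t = (r₁ + r₂)/2 = 13635 km.
On the circular orbit at r = 3870 km, v_c = √(μ/r) = 3.327 km/s.
Transfer-orbit speed at the same r (vis-viva, a = a_t): v_t = √[μ(2/r − 1/a_t)] = 4.358 km/s.
Δv₁ = |v_t − v_c| = |4.358 − 3.327| = 1.031 km/s.

Δv₁ = 1.03 km/s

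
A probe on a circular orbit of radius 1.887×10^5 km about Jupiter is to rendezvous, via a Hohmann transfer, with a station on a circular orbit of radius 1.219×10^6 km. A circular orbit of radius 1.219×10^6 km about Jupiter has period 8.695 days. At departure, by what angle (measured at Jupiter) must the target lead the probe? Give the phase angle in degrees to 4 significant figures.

φ = 101.0°

From Kepler's third law T² = 4π²r³/μ at r = 1.219×10^6 km, T = 8.695 days = 8.695 × 86400 s = 7.51248×10^5 s: μ = 4π²r³/T² = 1.26708×10^8 km³/s².
Semi-major axis of the transfer orbit: a_t = (1.887×10^5 + 1.219×10^6)/2 = 7.0385×10^5 km.
The half-period of the transfer ellipse is t = π√(a_t³/μ) = 1.648041×10^5 s.
Target angular speed ω₂ = √(μ/r₂³) = 8.363663×10^-6 rad/s.
Angle swept by the target during transfer: ω₂·t = 1.37837 rad = 78.97°.
Arrival is 180° from departure on the ellipse, so φ = 180° − 78.97° = 101.0°.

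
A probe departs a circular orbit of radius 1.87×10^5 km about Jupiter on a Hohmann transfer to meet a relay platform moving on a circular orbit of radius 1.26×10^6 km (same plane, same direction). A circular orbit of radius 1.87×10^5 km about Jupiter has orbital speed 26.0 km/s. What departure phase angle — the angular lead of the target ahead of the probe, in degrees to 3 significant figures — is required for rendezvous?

φ = 102°

From the circular-orbit relation v² = μ/r at r = 1.87×10^5 km: μ = v²r = (26.0)² × 1.87×10^5 = 1.26412×10^8 km³/s².
Semi-major axis of the transfer orbit: a_t = (1.870×10^5 + 1.260×10^6)/2 = 7.235×10^5 km.
Transfer time t = π√(a_t³/μ) = 1.720×10^5 s.
The target's mean motion on its circular orbit is ω₂ = √(μ/r₂³) = 7.949×10^-6 rad/s.
Angle swept by the target during transfer: ω₂·t = 1.367 rad = 78.32°.
The probe traverses 180° on the transfer ellipse, so the target must lead by 180° − 78.32° = 102°.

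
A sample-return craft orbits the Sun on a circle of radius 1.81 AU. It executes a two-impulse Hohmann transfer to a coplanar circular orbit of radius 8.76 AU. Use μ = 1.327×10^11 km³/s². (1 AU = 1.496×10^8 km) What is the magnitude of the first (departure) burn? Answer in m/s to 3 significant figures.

In km: r₁ = 1.81 × 1.496×10^8 = 2.70776×10^8 km; r₂ = 8.76 × 1.496×10^8 = 1.310496×10^9 km.
The Hohmann ellipse has a_t = (r₁ + r₂)/2 = 7.90636×10^8 km.
Circular speed at r = 2.70776×10^8 km: v_c = √(μ/r) = 22.138 km/s.
Transfer-orbit speed at the same r (vis-viva, a = a_t): v_t = √[μ(2/r − 1/a_t)] = 28.501 km/s.
Δv₁ = |v_t − v_c| = |28.501 − 22.138| = 6.363 km/s.

Δv₁ = 6360 m/s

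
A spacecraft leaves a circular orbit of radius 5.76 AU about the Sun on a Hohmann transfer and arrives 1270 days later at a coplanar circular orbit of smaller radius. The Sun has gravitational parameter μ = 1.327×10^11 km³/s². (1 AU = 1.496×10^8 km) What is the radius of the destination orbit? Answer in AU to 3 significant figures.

In km: r₁ = 5.76 × 1.496×10^8 = 8.61696×10^8 km.
Transfer time t = 1270 days = 1.09728×10^8 s, and t = π√(a_t³/μ).
So a_t = (μ t²/π²)^(1/3) = (1.327×10^11 × (1.09728×10^8)² / π²)^(1/3) = 5.4501×10^8 km.
Since a_t = (r₁ + r₂)/2, r₂ = 2a_t − r₁ = 2×5.4501×10^8 − 8.61696×10^8 = 2.28324×10^8 km.
In AU: r₂ = 2.28324×10^8 / 1.496×10^8 = 1.53 AU.

r₂ = 1.53 AU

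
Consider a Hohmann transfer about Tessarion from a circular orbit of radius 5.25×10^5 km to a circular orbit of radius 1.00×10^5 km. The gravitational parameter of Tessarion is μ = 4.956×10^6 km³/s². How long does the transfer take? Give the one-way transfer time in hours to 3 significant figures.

t = 68.5 hours

The Hohmann ellipse has a_t = (r₁ + r₂)/2 = 3.125×10^5 km.
Transfer time t = π√(a_t³/μ) = π√((3.125×10^5)³ / 4.956×10^6) = 2.465×10^5 s.
Converting: 2.465×10^5 s ÷ 3600 s/hour = 68.5 hours.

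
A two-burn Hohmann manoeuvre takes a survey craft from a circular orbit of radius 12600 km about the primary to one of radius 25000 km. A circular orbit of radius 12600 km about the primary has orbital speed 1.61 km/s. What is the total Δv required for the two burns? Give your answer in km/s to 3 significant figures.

From the circular-orbit relation v² = μ/r at r = 12600 km: μ = v²r = (1.61)² × 12600 = 32660.5 km³/s².
The Hohmann ellipse has a_t = (r₁ + r₂)/2 = 18800 km.
Circular speed at r₁: v₁ = √(μ/r₁) = √(32660.5/12600) = 1.6100 km/s.
On the transfer ellipse at r₁, vis-viva equation gives v_p = √[μ(2/r₁ − 1/a_t)] = 1.8566 km/s.
First burn Δv₁ = |v_p − v₁| = 0.2466 km/s.
At r₂, v₂ = √(μ/r₂) = 1.143 km/s.
Transfer-orbit speed at r₂: v_a = √[μ(2/r₂ − 1/a_t)] = 0.9357 km/s.
Second burn Δv₂ = |v₂ − v_a| = 0.2073 km/s.
Δv = Δv₁ + Δv₂ = 0.2466 + 0.2073 = 0.4539 km/s.

Δv = 0.454 km/s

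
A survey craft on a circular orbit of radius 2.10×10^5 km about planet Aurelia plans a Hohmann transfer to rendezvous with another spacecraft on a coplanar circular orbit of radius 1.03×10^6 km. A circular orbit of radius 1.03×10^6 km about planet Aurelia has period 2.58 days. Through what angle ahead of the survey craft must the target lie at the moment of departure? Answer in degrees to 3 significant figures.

From Kepler's third law T² = 4π²r³/μ at r = 1.03×10^6 km, T = 2.58 days = 2.58 × 86400 s = 2.22912×10^5 s: μ = 4π²r³/T² = 8.68169×10^8 km³/s².
Semi-major axis of the transfer orbit: a_t = (2.100×10^5 + 1.030×10^6)/2 = 6.200×10^5 km.
The half-period of the transfer ellipse is t = π√(a_t³/μ) = 52052 s.
The target's mean motion on its circular orbit is ω₂ = √(μ/r₂³) = 2.8187×10^-5 rad/s.
Angle swept by the target during transfer: ω₂·t = 1.4672 rad = 84.06°.
The survey craft traverses 180° on the transfer ellipse, so the target must lead by 180° − 84.06° = 95.9°.

φ = 95.9°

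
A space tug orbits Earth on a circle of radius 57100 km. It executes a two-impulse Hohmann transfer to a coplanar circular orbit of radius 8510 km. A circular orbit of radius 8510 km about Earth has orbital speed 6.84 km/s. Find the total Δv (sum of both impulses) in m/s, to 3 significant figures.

From the circular-orbit relation v² = μ/r at r = 8510 km: μ = v²r = (6.84)² × 8510 = 3.98145×10^5 km³/s².
The Hohmann ellipse has a_t = (r₁ + r₂)/2 = 32805 km.
Circular speed at r₁: v₁ = √(μ/r₁) = √(3.98145×10^5/57100) = 2.641 km/s.
Transfer-orbit speed at r₁ (vis-viva): v_a = √[μ(2/r₁ − 1/a_t)] = 1.345 km/s.
First burn Δv₁ = |v_a − v₁| = 1.296 km/s.
Circular speed at r₂: v₂ = √(μ/r₂) = 6.840 km/s.
Transfer-orbit speed at r₂: v_p = √[μ(2/r₂ − 1/a_t)] = 9.024 km/s.
Second burn Δv₂ = |v₂ − v_p| = 2.184 km/s.
Δv = Δv₁ + Δv₂ = 1.296 + 2.184 = 3.480 km/s.

Δv = 3480 m/s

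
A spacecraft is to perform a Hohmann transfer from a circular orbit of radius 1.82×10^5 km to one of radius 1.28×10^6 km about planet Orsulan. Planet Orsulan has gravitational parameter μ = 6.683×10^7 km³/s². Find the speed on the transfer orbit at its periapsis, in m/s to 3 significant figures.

Transfer-ellipse semi-major axis a_t = (r₁ + r₂)/2 = (1.820×10^5 + 1.280×10^6)/2 = 7.310×10^5 km.
The periapsis of the transfer ellipse is at r = 1.820×10^5 km.
From the vis-viva equation, v = √[μ(2/r − 1/a_t)] = 25.36 km/s.

v = 25400 m/s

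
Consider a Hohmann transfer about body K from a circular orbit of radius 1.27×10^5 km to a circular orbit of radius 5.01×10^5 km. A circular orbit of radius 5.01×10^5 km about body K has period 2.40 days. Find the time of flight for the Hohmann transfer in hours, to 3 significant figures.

t = 14.3 hours

From Kepler's third law T² = 4π²r³/μ at r = 5.01×10^5 km, T = 2.40 days = 2.40 × 86400 s = 2.0736×10^5 s: μ = 4π²r³/T² = 1.15458×10^8 km³/s².
Semi-major axis of the transfer orbit: a_t = (1.270×10^5 + 5.010×10^5)/2 = 3.140×10^5 km.
Transfer time t = π√(a_t³/μ) = π√((3.140×10^5)³ / 1.15458×10^8) = 51440 s.
Converting: 51440 s ÷ 3600 s/hour = 14.3 hours.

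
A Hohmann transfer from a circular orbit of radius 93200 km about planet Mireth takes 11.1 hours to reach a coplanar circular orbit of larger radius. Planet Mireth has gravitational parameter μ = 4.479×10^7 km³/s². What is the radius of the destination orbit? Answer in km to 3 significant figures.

r₂ = 2.94×10^5 km

Transfer time t = 11.1 hours = 39960 s, and t = π√(a_t³/μ).
So a_t = (μ t²/π²)^(1/3) = (4.479×10^7 × (39960)² / π²)^(1/3) = 1.9351×10^5 km.
Since a_t = (r₁ + r₂)/2, r₂ = 2a_t − r₁ = 2×1.9351×10^5 − 93200 = 2.9382×10^5 km.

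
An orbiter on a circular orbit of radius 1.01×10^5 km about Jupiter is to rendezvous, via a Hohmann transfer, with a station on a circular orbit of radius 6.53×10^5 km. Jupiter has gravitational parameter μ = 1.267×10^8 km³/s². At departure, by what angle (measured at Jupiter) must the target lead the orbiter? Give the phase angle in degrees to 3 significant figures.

Semi-major axis of the transfer orbit: a_t = (1.010×10^5 + 6.530×10^5)/2 = 3.770×10^5 km.
The half-period of the transfer ellipse is t = π√(a_t³/μ) = 64610 s.
The target's mean motion on its circular orbit is ω₂ = √(μ/r₂³) = 2.133×10^-5 rad/s.
Angle swept by the target during transfer: ω₂·t = 1.3781 rad = 78.96°.
Arrival is 180° from departure on the ellipse, so φ = 180° − 78.96° = 101°.

φ = 101°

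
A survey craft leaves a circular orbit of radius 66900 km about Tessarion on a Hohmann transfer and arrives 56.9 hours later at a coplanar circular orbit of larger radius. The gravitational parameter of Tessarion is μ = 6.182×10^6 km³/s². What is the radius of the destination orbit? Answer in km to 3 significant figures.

r₂ = 5.28×10^5 km

Transfer time t = 56.9 hours = 2.0484×10^5 s, and t = π√(a_t³/μ).
So a_t = (μ t²/π²)^(1/3) = (6.182×10^6 × (2.0484×10^5)² / π²)^(1/3) = 2.9732×10^5 km.
Since a_t = (r₁ + r₂)/2, r₂ = 2a_t − r₁ = 2×2.9732×10^5 − 66900 = 5.2774×10^5 km.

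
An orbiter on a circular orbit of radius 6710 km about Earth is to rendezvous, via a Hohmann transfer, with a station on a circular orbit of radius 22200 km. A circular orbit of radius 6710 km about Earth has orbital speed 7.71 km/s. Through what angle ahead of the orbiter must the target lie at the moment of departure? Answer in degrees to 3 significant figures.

φ = 85.4°

From the circular-orbit relation v² = μ/r at r = 6710 km: μ = v²r = (7.71)² × 6710 = 3.98870×10^5 km³/s².
Semi-major axis of the transfer orbit: a_t = (6710 + 22200)/2 = 14455 km.
The half-period of the transfer ellipse is t = π√(a_t³/μ) = 8644.93 s.
The target's mean motion on its circular orbit is ω₂ = √(μ/r₂³) = 1.90935×10^-4 rad/s.
Angle swept by the target during transfer: ω₂·t = 1.6506 rad = 94.57°.
The orbiter traverses 180° on the transfer ellipse, so the target must lead by 180° − 94.57° = 85.4°.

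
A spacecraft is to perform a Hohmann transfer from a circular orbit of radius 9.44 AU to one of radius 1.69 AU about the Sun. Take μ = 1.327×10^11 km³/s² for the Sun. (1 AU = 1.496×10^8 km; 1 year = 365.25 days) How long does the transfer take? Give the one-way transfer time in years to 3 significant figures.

t = 6.56 years

In km: r₁ = 9.44 × 1.496×10^8 = 1.412224×10^9 km; r₂ = 1.69 × 1.496×10^8 = 2.52824×10^8 km.
Transfer-ellipse semi-major axis a_t = (r₁ + r₂)/2 = (1.412224×10^9 + 2.52824×10^8)/2 = 8.32524×10^8 km.
By Kepler's third law the transfer-orbit period is T = 2π√(a_t³/μ), so t = T/2 = 2.0716×10^8 s.
Converting: 2.0716×10^8 s ÷ 3.15576×10^7 s/year (365.25 × 86400) = 6.56 years.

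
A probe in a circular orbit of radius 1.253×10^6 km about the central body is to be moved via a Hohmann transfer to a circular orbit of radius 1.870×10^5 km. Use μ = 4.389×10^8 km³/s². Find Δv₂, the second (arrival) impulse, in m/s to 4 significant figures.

The Hohmann ellipse has a_t = (r₁ + r₂)/2 = 7.200×10^5 km.
On the circular orbit at r = 1.870×10^5 km, v_c = √(μ/r) = 48.45 km/s.
Vis-viva on the transfer ellipse at r = 1.870×10^5 km gives v_t = √[μ(2/r − 1/a_t)] = 63.91 km/s.
Δv₂ = |v_t − v_c| = |63.91 − 48.45| = 15.46 km/s.

Δv₂ = 15460 m/s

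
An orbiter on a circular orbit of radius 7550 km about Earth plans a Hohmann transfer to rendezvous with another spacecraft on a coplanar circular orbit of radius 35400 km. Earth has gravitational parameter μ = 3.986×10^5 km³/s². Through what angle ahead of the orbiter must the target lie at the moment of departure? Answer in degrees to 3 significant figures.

φ = 95.0°

Semi-major axis of the transfer orbit: a_t = (7550 + 35400)/2 = 21475 km.
Transfer time t = π√(a_t³/μ) = 15659.6 s.
Target angular speed ω₂ = √(μ/r₂³) = 9.47903×10^-5 rad/s.
Angle swept by the target during transfer: ω₂·t = 1.48438 rad = 85.049°.
The orbiter traverses 180° on the transfer ellipse, so the target must lead by 180° − 85.049° = 95.0°.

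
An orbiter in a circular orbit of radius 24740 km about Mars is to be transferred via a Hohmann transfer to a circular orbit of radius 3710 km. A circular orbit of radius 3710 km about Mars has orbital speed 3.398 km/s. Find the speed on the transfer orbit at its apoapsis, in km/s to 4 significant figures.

v = 0.6720 km/s

From the circular-orbit relation v² = μ/r at r = 3710 km: μ = v²r = (3.398)² × 3710 = 42837.2 km³/s².
Transfer-ellipse semi-major axis a_t = (r₁ + r₂)/2 = (24740 + 3710)/2 = 14225 km.
At apoapsis, r = 24740 km.
Vis-viva: v = √[μ(2/r − 1/a_t)] = √[42837.2 × (2/24740 − 1/14225)] = 0.6720 km/s.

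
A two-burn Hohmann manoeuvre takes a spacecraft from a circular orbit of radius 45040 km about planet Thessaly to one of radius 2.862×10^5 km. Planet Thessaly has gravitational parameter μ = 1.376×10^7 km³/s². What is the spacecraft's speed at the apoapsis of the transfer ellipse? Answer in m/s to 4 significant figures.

v = 3616 m/s

Semi-major axis of the transfer orbit: a_t = (45040 + 2.862×10^5)/2 = 1.6562×10^5 km.
At apoapsis, r = 2.862×10^5 km.
Applying v² = μ(2/r − 1/a_t): v = 3.616 km/s.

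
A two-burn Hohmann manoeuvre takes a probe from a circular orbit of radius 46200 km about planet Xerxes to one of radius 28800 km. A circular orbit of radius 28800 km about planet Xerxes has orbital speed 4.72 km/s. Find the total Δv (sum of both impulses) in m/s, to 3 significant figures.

From the circular-orbit relation v² = μ/r at r = 28800 km: μ = v²r = (4.72)² × 28800 = 6.41618×10^5 km³/s².
The Hohmann ellipse has a_t = (r₁ + r₂)/2 = 37500 km.
Circular speed at r₁: v₁ = √(μ/r₁) = √(6.41618×10^5/46200) = 3.72664 km/s.
Transfer-orbit speed at r₁ (v² = μ(2/r − 1/a)): v_a = √[μ(2/r₁ − 1/a_t)] = 3.26586 km/s.
First burn Δv₁ = |v_a − v₁| = 0.4608 km/s.
At r₂, v₂ = √(μ/r₂) = 4.720 km/s.
Transfer-orbit speed at r₂: v_p = √[μ(2/r₂ − 1/a_t)] = 5.239 km/s.
Second burn Δv₂ = |v₂ − v_p| = 0.5190 km/s.
Total Δv = Δv₁ + Δv₂ = 0.9798 km/s.

Δv = 980 m/s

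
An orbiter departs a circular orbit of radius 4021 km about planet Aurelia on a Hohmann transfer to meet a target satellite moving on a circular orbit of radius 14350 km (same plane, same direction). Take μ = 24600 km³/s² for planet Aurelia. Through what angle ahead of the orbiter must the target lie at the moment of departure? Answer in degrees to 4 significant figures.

Transfer-ellipse semi-major axis a_t = (r₁ + r₂)/2 = (4021 + 14350)/2 = 9185.5 km.
The half-period of the transfer ellipse is t = π√(a_t³/μ) = 17633 s.
Target angular speed ω₂ = √(μ/r₂³) = 9.1241×10^-5 rad/s.
Angle swept by the target during transfer: ω₂·t = 1.6089 rad = 92.18°.
Arrival is 180° from departure on the ellipse, so φ = 180° − 92.18° = 87.82°.

φ = 87.82°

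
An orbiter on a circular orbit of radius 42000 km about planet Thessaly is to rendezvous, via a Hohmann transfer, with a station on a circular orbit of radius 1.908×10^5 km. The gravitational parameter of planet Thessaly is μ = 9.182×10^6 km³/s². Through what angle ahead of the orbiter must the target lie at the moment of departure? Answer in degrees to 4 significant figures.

Semi-major axis of the transfer orbit: a_t = (42000 + 1.908×10^5)/2 = 1.164×10^5 km.
The half-period of the transfer ellipse is t = π√(a_t³/μ) = 41170 s.
Target angular speed ω₂ = √(μ/r₂³) = 3.636×10^-5 rad/s.
Angle swept by the target during transfer: ω₂·t = 1.497 rad = 85.77°.
The orbiter traverses 180° on the transfer ellipse, so the target must lead by 180° − 85.77° = 94.23°.

φ = 94.23°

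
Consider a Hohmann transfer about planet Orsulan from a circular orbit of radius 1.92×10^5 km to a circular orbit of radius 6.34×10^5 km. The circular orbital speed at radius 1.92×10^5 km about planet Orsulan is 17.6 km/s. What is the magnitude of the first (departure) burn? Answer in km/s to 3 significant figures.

Δv₁ = 4.21 km/s

From the circular-orbit relation v² = μ/r at r = 1.92×10^5 km: μ = v²r = (17.6)² × 1.92×10^5 = 5.94739×10^7 km³/s².
Transfer-ellipse semi-major axis a_t = (r₁ + r₂)/2 = (1.920×10^5 + 6.340×10^5)/2 = 4.130×10^5 km.
On the circular orbit at r = 1.920×10^5 km, v_c = √(μ/r) = 17.600 km/s.
Vis-viva on the transfer ellipse at r = 1.920×10^5 km gives v_t = √[μ(2/r − 1/a_t)] = 21.806 km/s.
Δv₁ = |v_t − v_c| = |21.806 − 17.600| = 4.206 km/s.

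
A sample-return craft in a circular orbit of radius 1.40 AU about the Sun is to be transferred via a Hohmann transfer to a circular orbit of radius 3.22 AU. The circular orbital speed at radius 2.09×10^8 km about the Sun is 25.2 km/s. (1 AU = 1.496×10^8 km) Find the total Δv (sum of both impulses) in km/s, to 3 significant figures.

From the circular-orbit relation v² = μ/r at r = 2.09×10^8 km: μ = v²r = (25.2)² × 2.09×10^8 = 1.32723×10^11 km³/s².
In km: r₁ = 1.40 × 1.496×10^8 = 2.0944×10^8 km; r₂ = 3.22 × 1.496×10^8 = 4.81712×10^8 km.
The Hohmann ellipse has a_t = (r₁ + r₂)/2 = 3.45576×10^8 km.
At r₁ the circular-orbit speed is v₁ = √(μ/r₁) = 25.17352 km/s.
On the transfer ellipse at r₁, vis-viva equation gives v_p = √[μ(2/r₁ − 1/a_t)] = 29.72116 km/s.
First burn Δv₁ = |v_p − v₁| = 4.5476 km/s.
Circular speed at r₂: v₂ = √(μ/r₂) = 16.5989 km/s.
Transfer-orbit speed at r₂: v_a = √[μ(2/r₂ − 1/a_t)] = 12.9222 km/s.
Second burn Δv₂ = |v₂ − v_a| = 3.6767 km/s.
Δv = Δv₁ + Δv₂ = 4.5476 + 3.6767 = 8.224 km/s.

Δv = 8.22 km/s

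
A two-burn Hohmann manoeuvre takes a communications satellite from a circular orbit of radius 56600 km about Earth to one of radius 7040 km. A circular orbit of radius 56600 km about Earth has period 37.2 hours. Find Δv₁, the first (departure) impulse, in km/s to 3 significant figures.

From Kepler's third law T² = 4π²r³/μ at r = 56600 km, T = 37.2 hours = 37.2 × 3600 s = 1.3392×10^5 s: μ = 4π²r³/T² = 3.99133×10^5 km³/s².
Semi-major axis of the transfer orbit: a_t = (56600 + 7040)/2 = 31820 km.
Circular speed at r = 56600 km: v_c = √(μ/r) = 2.6555 km/s.
Transfer-orbit speed at the same r (vis-viva, a = a_t): v_t = √[μ(2/r − 1/a_t)] = 1.2491 km/s.
Δv₁ = |v_t − v_c| = |1.2491 − 2.6555| = 1.406 km/s.

Δv₁ = 1.41 km/s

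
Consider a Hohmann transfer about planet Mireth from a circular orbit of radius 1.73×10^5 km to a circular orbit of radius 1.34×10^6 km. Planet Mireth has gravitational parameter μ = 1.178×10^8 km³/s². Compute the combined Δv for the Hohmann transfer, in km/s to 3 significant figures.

The Hohmann ellipse has a_t = (r₁ + r₂)/2 = 7.565×10^5 km.
At r₁ the circular-orbit speed is v₁ = √(μ/r₁) = 26.0945 km/s.
Transfer-orbit speed at r₁ (vis-viva equation): v_p = √[μ(2/r₁ − 1/a_t)] = 34.7294 km/s.
First burn Δv₁ = |v_p − v₁| = 8.635 km/s.
At r₂, v₂ = √(μ/r₂) = 9.376 km/s.
Transfer-orbit speed at r₂: v_a = √[μ(2/r₂ − 1/a_t)] = 4.484 km/s.
Second burn Δv₂ = |v₂ − v_a| = 4.892 km/s.
Total Δv = Δv₁ + Δv₂ = 13.53 km/s.

Δv = 13.5 km/s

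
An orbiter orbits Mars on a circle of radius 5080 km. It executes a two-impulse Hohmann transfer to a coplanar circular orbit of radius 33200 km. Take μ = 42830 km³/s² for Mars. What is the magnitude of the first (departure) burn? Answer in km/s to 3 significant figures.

Δv₁ = 0.921 km/s

Semi-major axis of the transfer orbit: a_t = (5080 + 33200)/2 = 19140 km.
On the circular orbit at r = 5080 km, v_c = √(μ/r) = 2.9036 km/s.
Vis-viva on the transfer ellipse at r = 5080 km gives v_t = √[μ(2/r − 1/a_t)] = 3.8242 km/s.
Δv₁ = |v_t − v_c| = |3.8242 − 2.9036| = 0.9206 km/s.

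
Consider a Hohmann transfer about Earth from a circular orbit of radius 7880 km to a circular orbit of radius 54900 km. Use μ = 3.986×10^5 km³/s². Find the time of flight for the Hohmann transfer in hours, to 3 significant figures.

The Hohmann ellipse has a_t = (r₁ + r₂)/2 = 31390 km.
By Kepler's third law the transfer-orbit period is T = 2π√(a_t³/μ), so t = T/2 = 27670 s.
Converting: 27670 s ÷ 3600 s/hour = 7.69 hours.

t = 7.69 hours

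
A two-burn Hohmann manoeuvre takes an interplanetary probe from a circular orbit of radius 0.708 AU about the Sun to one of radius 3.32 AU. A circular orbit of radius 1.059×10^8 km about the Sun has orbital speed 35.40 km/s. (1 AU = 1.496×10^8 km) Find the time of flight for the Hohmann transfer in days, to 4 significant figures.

From the circular-orbit relation v² = μ/r at r = 1.059×10^8 km: μ = v²r = (35.40)² × 1.059×10^8 = 1.32710×10^11 km³/s².
In km: r₁ = 0.708 × 1.496×10^8 = 1.059168×10^8 km; r₂ = 3.32 × 1.496×10^8 = 4.96672×10^8 km.
Transfer-ellipse semi-major axis a_t = (r₁ + r₂)/2 = (1.059168×10^8 + 4.96672×10^8)/2 = 3.012944×10^8 km.
By Kepler's third law the transfer-orbit period is T = 2π√(a_t³/μ), so t = T/2 = 4.510×10^7 s.
Converting: 4.510×10^7 s ÷ 86400 s/day = 522.0 days.

t = 522.0 days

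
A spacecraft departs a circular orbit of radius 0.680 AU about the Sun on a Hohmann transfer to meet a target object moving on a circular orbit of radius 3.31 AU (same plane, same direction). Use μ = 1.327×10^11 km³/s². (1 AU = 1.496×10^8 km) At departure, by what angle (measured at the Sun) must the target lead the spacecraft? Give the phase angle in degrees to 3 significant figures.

φ = 95.8°

In km: r₁ = 0.680 × 1.496×10^8 = 1.01728×10^8 km; r₂ = 3.31 × 1.496×10^8 = 4.95176×10^8 km.
Semi-major axis of the transfer orbit: a_t = (1.01728×10^8 + 4.95176×10^8)/2 = 2.98452×10^8 km.
The half-period of the transfer ellipse is t = π√(a_t³/μ) = 4.44658×10^7 s.
Target angular speed ω₂ = √(μ/r₂³) = 3.30595×10^-8 rad/s.
Angle swept by the target during transfer: ω₂·t = 1.47002 rad = 84.23°.
Arrival is 180° from departure on the ellipse, so φ = 180° − 84.23° = 95.8°.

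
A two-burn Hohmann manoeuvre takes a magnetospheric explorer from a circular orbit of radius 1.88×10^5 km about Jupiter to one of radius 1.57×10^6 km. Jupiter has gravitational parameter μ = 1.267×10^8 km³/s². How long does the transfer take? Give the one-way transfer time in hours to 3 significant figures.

Transfer-ellipse semi-major axis a_t = (r₁ + r₂)/2 = (1.880×10^5 + 1.570×10^6)/2 = 8.790×10^5 km.
Transfer time t = π√(a_t³/μ) = π√((8.790×10^5)³ / 1.267×10^8) = 2.300×10^5 s.
Converting: 2.300×10^5 s ÷ 3600 s/hour = 63.9 hours.

t = 63.9 hours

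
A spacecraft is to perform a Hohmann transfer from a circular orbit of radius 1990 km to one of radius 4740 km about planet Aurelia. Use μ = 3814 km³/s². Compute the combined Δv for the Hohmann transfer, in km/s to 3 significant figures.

Transfer-ellipse semi-major axis a_t = (r₁ + r₂)/2 = (1990 + 4740)/2 = 3365 km.
Circular speed at r₁: v₁ = √(μ/r₁) = √(3814/1990) = 1.3844 km/s.
On the transfer ellipse at r₁, vis-viva equation gives v_p = √[μ(2/r₁ − 1/a_t)] = 1.6431 km/s.
First burn Δv₁ = |v_p − v₁| = 0.2587 km/s.
Circular speed at r₂: v₂ = √(μ/r₂) = 0.8970 km/s.
Transfer-orbit speed at r₂: v_a = √[μ(2/r₂ − 1/a_t)] = 0.6898 km/s.
Second burn Δv₂ = |v₂ − v_a| = 0.2072 km/s.
Δv = Δv₁ + Δv₂ = 0.2587 + 0.2072 = 0.4659 km/s.

Δv = 0.466 km/s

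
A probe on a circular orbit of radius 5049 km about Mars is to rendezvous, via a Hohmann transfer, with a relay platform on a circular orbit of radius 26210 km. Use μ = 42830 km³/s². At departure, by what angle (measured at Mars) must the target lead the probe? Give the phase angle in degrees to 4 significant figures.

φ = 97.11°

Transfer-ellipse semi-major axis a_t = (r₁ + r₂)/2 = (5049 + 26210)/2 = 15629.5 km.
Transfer time t = π√(a_t³/μ) = 29662 s.
Target angular speed ω₂ = √(μ/r₂³) = 4.8772×10^-5 rad/s.
Angle swept by the target during transfer: ω₂·t = 1.4467 rad = 82.89°.
The probe traverses 180° on the transfer ellipse, so the target must lead by 180° − 82.89° = 97.11°.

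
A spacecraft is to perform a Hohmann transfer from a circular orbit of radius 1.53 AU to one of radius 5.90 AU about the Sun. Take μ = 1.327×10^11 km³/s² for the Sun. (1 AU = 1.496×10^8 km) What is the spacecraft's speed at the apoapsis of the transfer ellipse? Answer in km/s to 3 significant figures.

In km: r₁ = 1.53 × 1.496×10^8 = 2.28888×10^8 km; r₂ = 5.90 × 1.496×10^8 = 8.8264×10^8 km.
The Hohmann ellipse has a_t = (r₁ + r₂)/2 = 5.55764×10^8 km.
At apoapsis, r = 8.8264×10^8 km.
Applying v² = μ(2/r − 1/a_t): v = 7.869 km/s.

v = 7.87 km/s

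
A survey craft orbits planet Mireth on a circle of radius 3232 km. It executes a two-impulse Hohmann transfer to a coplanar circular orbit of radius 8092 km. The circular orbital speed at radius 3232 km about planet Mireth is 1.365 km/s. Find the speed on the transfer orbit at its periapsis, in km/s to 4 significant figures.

v = 1.632 km/s

From the circular-orbit relation v² = μ/r at r = 3232 km: μ = v²r = (1.365)² × 3232 = 6021.94 km³/s².
The Hohmann ellipse has a_t = (r₁ + r₂)/2 = 5662 km.
At periapsis, r = 3232 km.
From the vis-viva equation, v = √[μ(2/r − 1/a_t)] = 1.632 km/s.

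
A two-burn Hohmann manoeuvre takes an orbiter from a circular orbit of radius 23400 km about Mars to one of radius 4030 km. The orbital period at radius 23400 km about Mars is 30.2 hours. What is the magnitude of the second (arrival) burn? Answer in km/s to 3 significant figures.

Δv₂ = 0.998 km/s

From Kepler's third law T² = 4π²r³/μ at r = 23400 km, T = 30.2 hours = 30.2 × 3600 s = 1.0872×10^5 s: μ = 4π²r³/T² = 42794.5 km³/s².
Semi-major axis of the transfer orbit: a_t = (23400 + 4030)/2 = 13715 km.
Circular speed at r = 4030 km: v_c = √(μ/r) = 3.2587 km/s.
Transfer-orbit speed at the same r (vis-viva, a = a_t): v_t = √[μ(2/r − 1/a_t)] = 4.2565 km/s.
Δv₂ = |v_t − v_c| = |4.2565 − 3.2587| = 0.9978 km/s.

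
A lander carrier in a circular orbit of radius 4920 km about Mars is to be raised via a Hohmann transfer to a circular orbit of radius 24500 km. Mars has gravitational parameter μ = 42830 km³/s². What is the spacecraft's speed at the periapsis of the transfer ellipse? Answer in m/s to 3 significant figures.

v = 3810 m/s

Semi-major axis of the transfer orbit: a_t = (4920 + 24500)/2 = 14710 km.
The periapsis of the transfer ellipse is at r = 4920 km.
Applying v² = μ(2/r − 1/a_t): v = 3.808 km/s.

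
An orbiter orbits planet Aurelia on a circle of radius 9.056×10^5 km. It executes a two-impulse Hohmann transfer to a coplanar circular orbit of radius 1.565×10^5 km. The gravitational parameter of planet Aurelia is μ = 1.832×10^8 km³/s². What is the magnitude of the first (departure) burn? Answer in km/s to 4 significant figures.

Transfer-ellipse semi-major axis a_t = (r₁ + r₂)/2 = (9.056×10^5 + 1.565×10^5)/2 = 5.3105×10^5 km.
Circular speed at r = 9.056×10^5 km: v_c = √(μ/r) = 14.223 km/s.
Vis-viva on the transfer ellipse at r = 9.056×10^5 km gives v_t = √[μ(2/r − 1/a_t)] = 7.7212 km/s.
Δv₁ = |v_t − v_c| = |7.7212 − 14.223| = 6.502 km/s.

Δv₁ = 6.502 km/s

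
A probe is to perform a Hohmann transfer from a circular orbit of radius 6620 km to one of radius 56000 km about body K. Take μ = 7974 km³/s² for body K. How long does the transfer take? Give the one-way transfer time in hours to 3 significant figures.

The Hohmann ellipse has a_t = (r₁ + r₂)/2 = 31310 km.
Half the transfer-orbit period gives t = π√(a_t³/μ) = 1.949×10^5 s.
Converting: 1.949×10^5 s ÷ 3600 s/hour = 54.1 hours.

t = 54.1 hours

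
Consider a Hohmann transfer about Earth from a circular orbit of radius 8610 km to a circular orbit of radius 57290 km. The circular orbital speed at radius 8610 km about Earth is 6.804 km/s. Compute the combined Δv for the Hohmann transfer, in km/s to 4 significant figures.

Δv = 3.457 km/s

From the circular-orbit relation v² = μ/r at r = 8610 km: μ = v²r = (6.804)² × 8610 = 3.98595×10^5 km³/s².
The Hohmann ellipse has a_t = (r₁ + r₂)/2 = 32950 km.
At r₁ the circular-orbit speed is v₁ = √(μ/r₁) = 6.804 km/s.
On the transfer ellipse at r₁, vis-viva equation gives v_p = √[μ(2/r₁ − 1/a_t)] = 8.972 km/s.
First burn Δv₁ = |v_p − v₁| = 2.168 km/s.
Circular speed at r₂: v₂ = √(μ/r₂) = 2.6377 km/s.
Transfer-orbit speed at r₂: v_a = √[μ(2/r₂ − 1/a_t)] = 1.3483 km/s.
Second burn Δv₂ = |v₂ − v_a| = 1.289 km/s.
Total Δv = Δv₁ + Δv₂ = 3.457 km/s.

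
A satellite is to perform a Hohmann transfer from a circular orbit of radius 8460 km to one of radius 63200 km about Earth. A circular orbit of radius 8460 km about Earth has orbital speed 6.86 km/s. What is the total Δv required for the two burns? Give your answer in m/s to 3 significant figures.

Δv = 3540 m/s

From the circular-orbit relation v² = μ/r at r = 8460 km: μ = v²r = (6.86)² × 8460 = 3.98124×10^5 km³/s².
Semi-major axis of the transfer orbit: a_t = (8460 + 63200)/2 = 35830 km.
At r₁ the circular-orbit speed is v₁ = √(μ/r₁) = 6.860 km/s.
Transfer-orbit speed at r₁ (v² = μ(2/r − 1/a)): v_p = √[μ(2/r₁ − 1/a_t)] = 9.111 km/s.
First burn Δv₁ = |v_p − v₁| = 2.251 km/s.
Circular speed at r₂: v₂ = √(μ/r₂) = 2.510 km/s.
Transfer-orbit speed at r₂: v_a = √[μ(2/r₂ − 1/a_t)] = 1.220 km/s.
Second burn Δv₂ = |v₂ − v_a| = 1.290 km/s.
Total Δv = Δv₁ + Δv₂ = 3.541 km/s.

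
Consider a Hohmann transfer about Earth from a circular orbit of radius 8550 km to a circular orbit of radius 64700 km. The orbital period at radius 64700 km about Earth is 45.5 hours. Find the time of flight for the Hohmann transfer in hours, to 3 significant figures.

From Kepler's third law T² = 4π²r³/μ at r = 64700 km, T = 45.5 hours = 45.5 × 3600 s = 1.638×10^5 s: μ = 4π²r³/T² = 3.98515×10^5 km³/s².
The Hohmann ellipse has a_t = (r₁ + r₂)/2 = 36625 km.
Half the transfer-orbit period gives t = π√(a_t³/μ) = 34880 s.
Converting: 34880 s ÷ 3600 s/hour = 9.69 hours.

t = 9.69 hours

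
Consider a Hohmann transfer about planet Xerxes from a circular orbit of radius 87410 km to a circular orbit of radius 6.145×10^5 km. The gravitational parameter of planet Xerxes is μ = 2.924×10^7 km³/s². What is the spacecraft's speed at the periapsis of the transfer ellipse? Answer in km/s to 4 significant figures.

v = 24.20 km/s

Transfer-ellipse semi-major axis a_t = (r₁ + r₂)/2 = (87410 + 6.145×10^5)/2 = 3.50955×10^5 km.
At periapsis, r = 87410 km.
Vis-viva: v = √[μ(2/r − 1/a_t)] = √[2.924×10^7 × (2/87410 − 1/3.50955×10^5)] = 24.20 km/s.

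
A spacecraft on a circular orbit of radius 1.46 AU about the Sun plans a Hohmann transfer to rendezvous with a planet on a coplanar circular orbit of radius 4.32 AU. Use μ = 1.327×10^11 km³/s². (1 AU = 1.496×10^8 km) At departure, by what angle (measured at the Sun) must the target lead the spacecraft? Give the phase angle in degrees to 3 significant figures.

In km: r₁ = 1.46 × 1.496×10^8 = 2.18416×10^8 km; r₂ = 4.32 × 1.496×10^8 = 6.46272×10^8 km.
Transfer-ellipse semi-major axis a_t = (r₁ + r₂)/2 = (2.18416×10^8 + 6.46272×10^8)/2 = 4.32344×10^8 km.
The half-period of the transfer ellipse is t = π√(a_t³/μ) = 7.753×10^7 s.
Target angular speed ω₂ = √(μ/r₂³) = 2.217×10^-8 rad/s.
Angle swept by the target during transfer: ω₂·t = 1.719 rad = 98.49°.
The spacecraft traverses 180° on the transfer ellipse, so the target must lead by 180° − 98.49° = 81.5°.

φ = 81.5°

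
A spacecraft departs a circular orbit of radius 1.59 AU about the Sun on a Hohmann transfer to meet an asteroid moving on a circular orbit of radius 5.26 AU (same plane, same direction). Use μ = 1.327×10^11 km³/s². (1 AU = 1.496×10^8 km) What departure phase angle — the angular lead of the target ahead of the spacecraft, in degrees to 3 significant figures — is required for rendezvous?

φ = 85.4°

In km: r₁ = 1.59 × 1.496×10^8 = 2.37864×10^8 km; r₂ = 5.26 × 1.496×10^8 = 7.86896×10^8 km.
The Hohmann ellipse has a_t = (r₁ + r₂)/2 = 5.1238×10^8 km.
Transfer time t = π√(a_t³/μ) = 1.00024×10^8 s.
Target angular speed ω₂ = √(μ/r₂³) = 1.65029×10^-8 rad/s.
Angle swept by the target during transfer: ω₂·t = 1.6507 rad = 94.58°.
The spacecraft traverses 180° on the transfer ellipse, so the target must lead by 180° − 94.58° = 85.4°.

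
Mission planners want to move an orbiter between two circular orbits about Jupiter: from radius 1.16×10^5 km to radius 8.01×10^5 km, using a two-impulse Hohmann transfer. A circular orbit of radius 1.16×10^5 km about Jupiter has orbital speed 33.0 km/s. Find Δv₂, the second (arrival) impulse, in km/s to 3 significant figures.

From the circular-orbit relation v² = μ/r at r = 1.16×10^5 km: μ = v²r = (33.0)² × 1.16×10^5 = 1.26324×10^8 km³/s².
Semi-major axis of the transfer orbit: a_t = (1.160×10^5 + 8.010×10^5)/2 = 4.585×10^5 km.
On the circular orbit at r = 8.010×10^5 km, v_c = √(μ/r) = 12.5582 km/s.
Vis-viva on the transfer ellipse at r = 8.010×10^5 km gives v_t = √[μ(2/r − 1/a_t)] = 6.31664 km/s.
Δv₂ = |v_t − v_c| = |6.31664 − 12.5582| = 6.242 km/s.

Δv₂ = 6.24 km/s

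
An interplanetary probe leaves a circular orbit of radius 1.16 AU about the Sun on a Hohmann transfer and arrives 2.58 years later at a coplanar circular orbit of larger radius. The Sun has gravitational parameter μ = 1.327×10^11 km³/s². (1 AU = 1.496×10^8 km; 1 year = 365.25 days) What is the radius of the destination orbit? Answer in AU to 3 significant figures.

r₂ = 4.81 AU

In km: r₁ = 1.16 × 1.496×10^8 = 1.73536×10^8 km.
Transfer time t = 2.58 years × 365.25 × 86400 s = 8.1418608×10^7 s, and t = π√(a_t³/μ).
So a_t = (μ t²/π²)^(1/3) = (1.327×10^11 × (8.1418608×10^7)² / π²)^(1/3) = 4.4669×10^8 km.
Since a_t = (r₁ + r₂)/2, r₂ = 2a_t − r₁ = 2×4.4669×10^8 − 1.73536×10^8 = 7.19844×10^8 km.
In AU: r₂ = 7.19844×10^8 / 1.496×10^8 = 4.81 AU.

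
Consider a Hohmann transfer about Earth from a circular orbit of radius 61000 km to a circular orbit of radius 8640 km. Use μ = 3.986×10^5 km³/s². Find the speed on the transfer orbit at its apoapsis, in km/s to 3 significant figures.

v = 1.27 km/s

Transfer-ellipse semi-major axis a_t = (r₁ + r₂)/2 = (61000 + 8640)/2 = 34820 km.
The apoapsis of the transfer ellipse is at r = 61000 km.
Vis-viva: v = √[μ(2/r − 1/a_t)] = √[3.986×10^5 × (2/61000 − 1/34820)] = 1.273 km/s.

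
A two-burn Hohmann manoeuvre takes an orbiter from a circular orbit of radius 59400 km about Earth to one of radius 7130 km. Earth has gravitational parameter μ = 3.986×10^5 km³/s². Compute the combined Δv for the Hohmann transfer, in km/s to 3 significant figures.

Semi-major axis of the transfer orbit: a_t = (59400 + 7130)/2 = 33265 km.
At r₁ the circular-orbit speed is v₁ = √(μ/r₁) = 2.5905 km/s.
Transfer-orbit speed at r₁ (vis-viva equation): v_a = √[μ(2/r₁ − 1/a_t)] = 1.1993 km/s.
First burn Δv₁ = |v_a − v₁| = 1.3912 km/s.
Circular speed at r₂: v₂ = √(μ/r₂) = 7.4769 km/s.
Transfer-orbit speed at r₂: v_p = √[μ(2/r₂ − 1/a_t)] = 9.9913 km/s.
Second burn Δv₂ = |v₂ − v_p| = 2.5144 km/s.
Total Δv = Δv₁ + Δv₂ = 3.906 km/s.

Δv = 3.91 km/s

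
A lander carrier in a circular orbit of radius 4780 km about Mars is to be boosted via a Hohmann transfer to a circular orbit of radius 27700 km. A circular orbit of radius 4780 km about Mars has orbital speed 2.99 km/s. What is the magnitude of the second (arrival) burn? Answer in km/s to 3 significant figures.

Δv₂ = 0.568 km/s

From the circular-orbit relation v² = μ/r at r = 4780 km: μ = v²r = (2.99)² × 4780 = 42733.7 km³/s².
Semi-major axis of the transfer orbit: a_t = (4780 + 27700)/2 = 16240 km.
On the circular orbit at r = 27700 km, v_c = √(μ/r) = 1.24207 km/s.
Transfer-orbit speed at the same r (vis-viva, a = a_t): v_t = √[μ(2/r − 1/a_t)] = 0.673855 km/s.
Δv₂ = |v_t − v_c| = |0.673855 − 1.24207| = 0.5682 km/s.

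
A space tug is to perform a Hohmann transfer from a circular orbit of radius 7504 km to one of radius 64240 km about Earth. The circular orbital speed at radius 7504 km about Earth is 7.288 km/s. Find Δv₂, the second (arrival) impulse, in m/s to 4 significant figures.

From the circular-orbit relation v² = μ/r at r = 7504 km: μ = v²r = (7.288)² × 7504 = 3.98575×10^5 km³/s².
Transfer-ellipse semi-major axis a_t = (r₁ + r₂)/2 = (7504 + 64240)/2 = 35872 km.
On the circular orbit at r = 64240 km, v_c = √(μ/r) = 2.491 km/s.
Transfer-orbit speed at the same r (vis-viva, a = a_t): v_t = √[μ(2/r − 1/a_t)] = 1.139 km/s.
Δv₂ = |v_t − v_c| = |1.139 − 2.491| = 1.352 km/s.

Δv₂ = 1352 m/s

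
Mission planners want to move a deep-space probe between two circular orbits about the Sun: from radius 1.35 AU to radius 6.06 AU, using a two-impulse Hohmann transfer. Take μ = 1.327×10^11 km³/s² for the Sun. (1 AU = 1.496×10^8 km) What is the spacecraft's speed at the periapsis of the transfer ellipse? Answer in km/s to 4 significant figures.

v = 32.78 km/s

In km: r₁ = 1.35 × 1.496×10^8 = 2.0196×10^8 km; r₂ = 6.06 × 1.496×10^8 = 9.06576×10^8 km.
Transfer-ellipse semi-major axis a_t = (r₁ + r₂)/2 = (2.0196×10^8 + 9.06576×10^8)/2 = 5.54268×10^8 km.
At periapsis, r = 2.0196×10^8 km.
Applying v² = μ(2/r − 1/a_t): v = 32.78 km/s.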